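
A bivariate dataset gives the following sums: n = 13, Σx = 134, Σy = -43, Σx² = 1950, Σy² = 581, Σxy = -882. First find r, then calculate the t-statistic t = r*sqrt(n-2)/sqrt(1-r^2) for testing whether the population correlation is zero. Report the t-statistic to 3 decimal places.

S_xy = nΣxy − ΣxΣy = 13·(-882) − 134·(-43) = -11466 − (-5762) = -5704
S_xx = nΣx² − (Σx)² = 13·1950 − 134² = 25350 − 17956 = 7394
S_yy = nΣy² − (Σy)² = 13·581 − (-43)² = 7553 − 1849 = 5704
r = S_xy / √(S_xx·S_yy) = -5704 / √(7394·5704) = -5704 / √42175376 = -5704 / 6494.2572 = -0.8783
t = r·√(n−2)/√(1−r²) = -0.8783·√11 / √(1−0.771411) = -2.912992 / 0.478110 = -6.093

-6.093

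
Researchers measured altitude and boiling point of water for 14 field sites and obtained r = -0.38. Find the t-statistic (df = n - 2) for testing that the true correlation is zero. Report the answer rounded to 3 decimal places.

t = r·√(n−2) / √(1−r²) with r = -0.38, n = 14
  = -0.38·√12 / √(1 − 0.1444)
  = -0.38·3.464102 / 0.924986
  = -1.316359 / 0.924986 = -1.423

-1.423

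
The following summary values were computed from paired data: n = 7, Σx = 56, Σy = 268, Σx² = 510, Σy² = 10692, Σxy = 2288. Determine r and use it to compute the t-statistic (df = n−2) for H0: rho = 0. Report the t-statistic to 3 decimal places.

4.153

Numerator: nΣxy − (Σx)(Σy) = 7·2288 − (56)(268) = 1008
Denominator: √[(nΣx²−(Σx)²)(nΣy²−(Σy)²)]
  nΣx²−(Σx)² = 7·510 − 3136 = 434;  nΣy²−(Σy)² = 7·10692 − 71824 = 3020
  √(434·3020) = √1310680 = 1144.8493
r = 1008 / 1144.8493 = 0.8805
t = r·√(n−2)/√(1−r²) = 0.8805·√5 / √(1−0.775280) = 1.968858 / 0.474046 = 4.153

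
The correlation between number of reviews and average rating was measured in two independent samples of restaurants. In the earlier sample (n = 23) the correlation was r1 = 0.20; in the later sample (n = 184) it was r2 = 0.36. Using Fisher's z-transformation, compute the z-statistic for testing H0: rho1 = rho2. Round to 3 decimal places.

-0.739

z1 = atanh(0.20) = 0.202733,  z2 = atanh(0.36) = 0.376886
SE = √(1/(n1−3) + 1/(n2−3)) = √(1/20 + 1/181) = √(0.0500000 + 0.0055249) = √0.0555249 = 0.235637
z = (z1 − z2)/SE = (0.202733 − 0.376886) / 0.235637 = -0.174153 / 0.235637 = -0.739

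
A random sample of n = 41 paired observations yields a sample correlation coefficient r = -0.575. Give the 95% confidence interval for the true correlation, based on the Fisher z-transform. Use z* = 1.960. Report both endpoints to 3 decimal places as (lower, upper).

z_r = atanh(-0.575) = -0.654961;  SE = 1/√(n−3) = 1/√38 = 0.162221
z-limits: -0.654961 ± 1.960·0.162221 = -0.654961 ± 0.317953 = [-0.972914, -0.337008]
ρ-limits: (tanh -0.972914, tanh -0.337008) = (-0.750, -0.325)

(-0.750, -0.325)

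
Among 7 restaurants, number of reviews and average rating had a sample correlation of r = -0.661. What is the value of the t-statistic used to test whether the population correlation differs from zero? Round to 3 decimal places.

-1.970

1 − r² = 1 − 0.436921 = 0.563079;  √(1−r²) = 0.750386
√(n−2) = √5 = 2.236068
t = r·√(n−2)/√(1−r²) = -0.661 · 2.236068 / 0.750386 = -1.970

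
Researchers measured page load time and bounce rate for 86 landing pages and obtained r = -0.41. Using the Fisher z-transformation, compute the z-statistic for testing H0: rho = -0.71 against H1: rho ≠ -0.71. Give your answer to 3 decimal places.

4.114

Fisher z: atanh(-0.41) = -0.435611, atanh(-0.71) = -0.887184
z = (z_r − z_0)·√(n−3) = (-0.435611 − (-0.887184))·√83 = 0.451573 · 9.110434 = 4.114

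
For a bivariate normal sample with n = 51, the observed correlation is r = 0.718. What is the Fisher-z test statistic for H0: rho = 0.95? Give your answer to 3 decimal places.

-6.431

Fisher z: atanh(0.718) = 0.903505, atanh(0.95) = 1.831781
z = (z_r − z_0)·√(n−3) = (0.903505 − 1.831781)·√48 = -0.928276 · 6.928203 = -6.431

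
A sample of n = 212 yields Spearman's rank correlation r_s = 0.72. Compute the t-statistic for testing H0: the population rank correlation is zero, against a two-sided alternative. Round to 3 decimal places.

15.035

t = r_s·√(n−2) / √(1−r_s²) with r_s = 0.72, n = 212
  = 0.72·√210 / √(1 − 0.5184)
  = 0.72·14.491377 / 0.693974
  = 10.433791 / 0.693974 = 15.035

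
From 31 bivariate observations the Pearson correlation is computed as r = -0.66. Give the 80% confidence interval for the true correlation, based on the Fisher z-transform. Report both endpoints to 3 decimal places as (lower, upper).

(-0.776, -0.501)

z_r = atanh(-0.66) = -0.792814;  SE = 1/√(n−3) = 1/√28 = 0.188982
z-limits: -0.792814 ± 1.282·0.188982 = -0.792814 ± 0.242275 = [-1.035089, -0.550539]
ρ-limits: (tanh -1.035089, tanh -0.550539) = (-0.776, -0.501)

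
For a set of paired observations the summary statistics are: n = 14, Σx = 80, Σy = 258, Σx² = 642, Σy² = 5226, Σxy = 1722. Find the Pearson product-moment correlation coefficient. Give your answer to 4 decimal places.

0.8391

Numerator: nΣxy − (Σx)(Σy) = 14·1722 − (80)(258) = 3468
Denominator: √[(nΣx²−(Σx)²)(nΣy²−(Σy)²)]
  nΣx²−(Σx)² = 14·642 − 6400 = 2588;  nΣy²−(Σy)² = 14·5226 − 66564 = 6600
  √(2588·6600) = √17080800 = 4132.8924
r = 3468 / 4132.8924 = 0.8391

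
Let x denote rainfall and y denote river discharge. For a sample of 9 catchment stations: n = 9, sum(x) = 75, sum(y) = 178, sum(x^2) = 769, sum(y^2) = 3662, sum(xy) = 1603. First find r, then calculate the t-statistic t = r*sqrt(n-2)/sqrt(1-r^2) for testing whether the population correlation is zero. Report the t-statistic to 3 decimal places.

S_xy = nΣxy − ΣxΣy = 9·1603 − 75·178 = 14427 − 13350 = 1077
S_xx = nΣx² − (Σx)² = 9·769 − 75² = 6921 − 5625 = 1296
S_yy = nΣy² − (Σy)² = 9·3662 − 178² = 32958 − 31684 = 1274
r = S_xy / √(S_xx·S_yy) = 1077 / √(1296·1274) = 1077 / √1651104 = 1077 / 1284.9529 = 0.8382
t = r·√(n−2)/√(1−r²) = 0.8382·√7 / √(1−0.702579) = 2.217669 / 0.545363 = 4.066

4.066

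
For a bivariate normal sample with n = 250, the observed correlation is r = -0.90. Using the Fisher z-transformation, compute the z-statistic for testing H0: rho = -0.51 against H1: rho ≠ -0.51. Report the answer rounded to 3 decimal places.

-14.294

Fisher z: atanh(-0.90) = -1.472219, atanh(-0.51) = -0.562730
z = (z_r − z_0)·√(n−3) = (-1.472219 − (-0.562730))·√247 = -0.909489 · 15.716234 = -14.294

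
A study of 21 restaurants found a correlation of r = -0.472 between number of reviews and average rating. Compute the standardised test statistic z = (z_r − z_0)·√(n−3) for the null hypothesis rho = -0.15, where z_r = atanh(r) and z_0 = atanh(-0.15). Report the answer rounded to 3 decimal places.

Fisher z: atanh(-0.472) = -0.512641, atanh(-0.15) = -0.151140
z = (z_r − z_0)·√(n−3) = (-0.512641 − (-0.151140))·√18 = -0.361501 · 4.242641 = -1.534

-1.534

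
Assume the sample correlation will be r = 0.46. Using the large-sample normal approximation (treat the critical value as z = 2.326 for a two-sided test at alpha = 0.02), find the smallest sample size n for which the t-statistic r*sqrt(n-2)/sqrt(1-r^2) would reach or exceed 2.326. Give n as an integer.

r√(n−2)/√(1−r²) ≥ 2.326  ⇔  n−2 ≥ (2.326)²·(1−r²)/r²
(1−r²)/r² = (1−0.2116)/0.2116 = 3.7259
n ≥ 2 + 5.410276·3.7259 = 2 + 20.1581 = 22.1581
⌈22.1581⌉ = 23

23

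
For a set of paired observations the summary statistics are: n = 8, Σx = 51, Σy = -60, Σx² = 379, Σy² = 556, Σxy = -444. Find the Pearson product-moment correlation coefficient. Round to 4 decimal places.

-0.8138

Numerator: nΣxy − (Σx)(Σy) = 8·(-444) − (51)(-60) = -492
Denominator: √[(nΣx²−(Σx)²)(nΣy²−(Σy)²)]
  nΣx²−(Σx)² = 8·379 − 2601 = 431;  nΣy²−(Σy)² = 8·556 − 3600 = 848
  √(431·848) = √365488 = 604.5560
r = -492 / 604.5560 = -0.8138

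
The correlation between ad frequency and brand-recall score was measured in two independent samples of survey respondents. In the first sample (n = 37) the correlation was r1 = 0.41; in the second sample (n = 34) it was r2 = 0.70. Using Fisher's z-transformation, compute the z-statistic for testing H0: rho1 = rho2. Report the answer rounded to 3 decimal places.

Fisher z-transforms: z1 = atanh(0.41) = 0.435611, z2 = atanh(0.70) = 0.867301; difference d = -0.431690
Var(d) = 1/34 + 1/31 = 0.0294118 + 0.0322581 = 0.0616699
z = d/√Var(d) = -0.431690 / √0.0616699 = -0.431690 / 0.248334 = -1.738

-1.738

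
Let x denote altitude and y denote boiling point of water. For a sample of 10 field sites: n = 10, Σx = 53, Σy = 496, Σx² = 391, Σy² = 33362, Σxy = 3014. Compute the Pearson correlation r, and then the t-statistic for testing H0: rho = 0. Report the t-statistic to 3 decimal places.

S_xy = nΣxy − ΣxΣy = 10·3014 − 53·496 = 30140 − 26288 = 3852
S_xx = nΣx² − (Σx)² = 10·391 − 53² = 3910 − 2809 = 1101
S_yy = nΣy² − (Σy)² = 10·33362 − 496² = 333620 − 246016 = 87604
r = S_xy / √(S_xx·S_yy) = 3852 / √(1101·87604) = 3852 / √96452004 = 3852 / 9820.9981 = 0.3922
t = r·√(n−2)/√(1−r²) = 0.3922·√8 / √(1−0.153821) = 1.109309 / 0.919880 = 1.206

1.206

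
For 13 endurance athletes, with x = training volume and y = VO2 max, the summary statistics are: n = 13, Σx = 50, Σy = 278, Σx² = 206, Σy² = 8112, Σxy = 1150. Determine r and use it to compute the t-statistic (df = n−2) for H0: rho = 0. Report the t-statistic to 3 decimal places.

S_xy = nΣxy − ΣxΣy = 13·1150 − 50·278 = 14950 − 13900 = 1050
S_xx = nΣx² − (Σx)² = 13·206 − 50² = 2678 − 2500 = 178
S_yy = nΣy² − (Σy)² = 13·8112 − 278² = 105456 − 77284 = 28172
r = S_xy / √(S_xx·S_yy) = 1050 / √(178·28172) = 1050 / √5014616 = 1050 / 2239.3338 = 0.4689
t = r·√(n−2)/√(1−r²) = 0.4689·√11 / √(1−0.219867) = 1.555165 / 0.883251 = 1.761

1.761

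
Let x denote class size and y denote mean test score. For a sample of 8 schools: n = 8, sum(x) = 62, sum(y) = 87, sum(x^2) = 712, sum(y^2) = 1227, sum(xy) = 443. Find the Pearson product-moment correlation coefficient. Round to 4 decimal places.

Numerator: nΣxy − (Σx)(Σy) = 8·443 − (62)(87) = -1850
Denominator: √[(nΣx²−(Σx)²)(nΣy²−(Σy)²)]
  nΣx²−(Σx)² = 8·712 − 3844 = 1852;  nΣy²−(Σy)² = 8·1227 − 7569 = 2247
  √(1852·2247) = √4161444 = 2039.9618
r = -1850 / 2039.9618 = -0.9069

-0.9069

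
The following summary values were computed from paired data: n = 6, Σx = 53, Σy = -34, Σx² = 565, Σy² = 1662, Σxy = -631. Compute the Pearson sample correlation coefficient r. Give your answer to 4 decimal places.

Numerator: nΣxy − (Σx)(Σy) = 6·(-631) − (53)(-34) = -1984
Denominator: √[(nΣx²−(Σx)²)(nΣy²−(Σy)²)]
  nΣx²−(Σx)² = 6·565 − 2809 = 581;  nΣy²−(Σy)² = 6·1662 − 1156 = 8816
  √(581·8816) = √5122096 = 2263.2048
r = -1984 / 2263.2048 = -0.8766

-0.8766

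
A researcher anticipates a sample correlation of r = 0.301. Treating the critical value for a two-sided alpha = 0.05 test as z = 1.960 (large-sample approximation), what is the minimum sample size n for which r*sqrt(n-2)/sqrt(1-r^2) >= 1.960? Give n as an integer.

41

r√(n−2)/√(1−r²) ≥ 1.960  ⇔  n−2 ≥ (1.960)²·(1−r²)/r²
(1−r²)/r² = (1−0.090601)/0.090601 = 10.0374
n ≥ 2 + 3.8416·10.0374 = 2 + 38.5597 = 40.5597
⌈40.5597⌉ = 41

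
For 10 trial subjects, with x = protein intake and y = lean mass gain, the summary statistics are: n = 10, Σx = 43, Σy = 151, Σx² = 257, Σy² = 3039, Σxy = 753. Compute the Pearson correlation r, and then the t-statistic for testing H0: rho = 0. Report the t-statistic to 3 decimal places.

Numerator: nΣxy − (Σx)(Σy) = 10·753 − (43)(151) = 1037
Denominator: √[(nΣx²−(Σx)²)(nΣy²−(Σy)²)]
  nΣx²−(Σx)² = 10·257 − 1849 = 721;  nΣy²−(Σy)² = 10·3039 − 22801 = 7589
  √(721·7589) = √5471669 = 2339.1599
r = 1037 / 2339.1599 = 0.4433
t = r·√(n−2)/√(1−r²) = 0.4433·√8 / √(1−0.196515) = 1.253842 / 0.896373 = 1.399

1.399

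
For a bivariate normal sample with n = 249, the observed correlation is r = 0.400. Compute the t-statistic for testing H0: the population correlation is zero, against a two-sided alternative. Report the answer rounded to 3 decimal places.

1 − r² = 1 − 0.160000 = 0.840000;  √(1−r²) = 0.916515
√(n−2) = √247 = 15.716234
t = r·√(n−2)/√(1−r²) = 0.400 · 15.716234 / 0.916515 = 6.859

6.859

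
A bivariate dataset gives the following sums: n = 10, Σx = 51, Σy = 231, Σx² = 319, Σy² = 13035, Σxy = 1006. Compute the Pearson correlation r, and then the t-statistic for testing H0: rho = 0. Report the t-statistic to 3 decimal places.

-0.748

Numerator: nΣxy − (Σx)(Σy) = 10·1006 − (51)(231) = -1721
Denominator: √[(nΣx²−(Σx)²)(nΣy²−(Σy)²)]
  nΣx²−(Σx)² = 10·319 − 2601 = 589;  nΣy²−(Σy)² = 10·13035 − 53361 = 76989
  √(589·76989) = √45346521 = 6733.9826
r = -1721 / 6733.9826 = -0.2556
t = r·√(n−2)/√(1−r²) = -0.2556·√8 / √(1−0.065331) = -0.722946 / 0.966783 = -0.748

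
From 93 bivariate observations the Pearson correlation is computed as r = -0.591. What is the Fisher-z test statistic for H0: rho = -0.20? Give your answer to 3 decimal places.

Fisher z: atanh(-0.591) = -0.679201, atanh(-0.20) = -0.202733
z = (z_r − z_0)·√(n−3) = (-0.679201 − (-0.202733))·√90 = -0.476468 · 9.486833 = -4.520

-4.520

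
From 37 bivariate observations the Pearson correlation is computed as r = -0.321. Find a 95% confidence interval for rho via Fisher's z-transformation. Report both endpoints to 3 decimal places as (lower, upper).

z_r = atanh(-0.321) = -0.332762;  SE = 1/√(n−3) = 1/√34 = 0.171499
z-limits: -0.332762 ± 1.960·0.171499 = -0.332762 ± 0.336138 = [-0.668900, 0.003376]
ρ-limits: (tanh -0.668900, tanh 0.003376) = (-0.584, 0.003)

(-0.584, 0.003)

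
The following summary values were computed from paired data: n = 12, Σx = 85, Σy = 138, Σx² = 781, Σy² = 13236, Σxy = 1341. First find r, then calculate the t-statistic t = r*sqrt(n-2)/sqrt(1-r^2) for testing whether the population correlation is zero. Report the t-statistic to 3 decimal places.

0.823

Numerator: nΣxy − (Σx)(Σy) = 12·1341 − (85)(138) = 4362
Denominator: √[(nΣx²−(Σx)²)(nΣy²−(Σy)²)]
  nΣx²−(Σx)² = 12·781 − 7225 = 2147;  nΣy²−(Σy)² = 12·13236 − 19044 = 139788
  √(2147·139788) = √300124836 = 17324.1114
r = 4362 / 17324.1114 = 0.2518
t = r·√(n−2)/√(1−r²) = 0.2518·√10 / √(1−0.063403) = 0.796262 / 0.967779 = 0.823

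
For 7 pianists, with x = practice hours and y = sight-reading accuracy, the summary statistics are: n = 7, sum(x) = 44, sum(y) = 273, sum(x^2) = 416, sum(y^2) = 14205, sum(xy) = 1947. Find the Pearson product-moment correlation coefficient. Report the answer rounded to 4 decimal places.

0.3280

S_xy = nΣxy − ΣxΣy = 7·1947 − 44·273 = 13629 − 12012 = 1617
S_xx = nΣx² − (Σx)² = 7·416 − 44² = 2912 − 1936 = 976
S_yy = nΣy² − (Σy)² = 7·14205 − 273² = 99435 − 74529 = 24906
r = S_xy / √(S_xx·S_yy) = 1617 / √(976·24906) = 1617 / √24308256 = 1617 / 4930.3404 = 0.3280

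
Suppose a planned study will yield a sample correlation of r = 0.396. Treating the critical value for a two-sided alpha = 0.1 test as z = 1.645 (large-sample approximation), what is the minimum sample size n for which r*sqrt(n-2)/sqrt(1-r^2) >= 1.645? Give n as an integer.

17

Need r·√(n−2)/√(1−r²) ≥ 1.645
√(n−2) ≥ 1.645·√(1−0.156816) / 0.396 = 1.645·0.918251 / 0.396 = 3.8145
n−2 ≥ 14.5504  ⇒  n ≥ 16.5504
Smallest integer n = 17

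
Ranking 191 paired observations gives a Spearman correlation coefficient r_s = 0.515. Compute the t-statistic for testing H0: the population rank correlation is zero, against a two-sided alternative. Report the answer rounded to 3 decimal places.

8.260

t = r_s·√(n−2) / √(1−r_s²) with r_s = 0.515, n = 191
  = 0.515·√189 / √(1 − 0.265225)
  = 0.515·13.747727 / 0.857190
  = 7.080079 / 0.857190 = 8.260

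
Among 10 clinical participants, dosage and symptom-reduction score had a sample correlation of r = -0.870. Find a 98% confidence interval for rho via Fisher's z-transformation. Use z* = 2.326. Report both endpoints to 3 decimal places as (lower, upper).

Fisher z: z_r = atanh(r) = ½·ln((1+(-0.870))/(1−(-0.870))) = -1.333080
SE(z) = 1/√(n−3) = 1/√7 = 0.377964
98% ⇒ z* = 2.326; margin = 2.326·0.377964 = 0.879144
CI on z-scale: (-2.212224, -0.453936)
Back-transform: tanh(-2.212224) = -0.976322, tanh(-0.453936) = -0.425129

(-0.976, -0.425)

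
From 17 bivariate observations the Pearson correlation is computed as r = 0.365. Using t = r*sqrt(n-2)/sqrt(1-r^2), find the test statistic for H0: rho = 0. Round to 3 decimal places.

1.518

1 − r² = 1 − 0.133225 = 0.866775;  √(1−r²) = 0.931008
√(n−2) = √15 = 3.872983
t = r·√(n−2)/√(1−r²) = 0.365 · 3.872983 / 0.931008 = 1.518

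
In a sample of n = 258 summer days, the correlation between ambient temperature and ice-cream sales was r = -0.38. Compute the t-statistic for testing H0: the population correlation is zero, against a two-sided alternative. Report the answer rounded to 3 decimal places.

-6.573

1 − r² = 1 − 0.1444 = 0.8556;  √(1−r²) = 0.924986
√(n−2) = √256 = 16.000000
t = r·√(n−2)/√(1−r²) = -0.38 · 16.000000 / 0.924986 = -6.573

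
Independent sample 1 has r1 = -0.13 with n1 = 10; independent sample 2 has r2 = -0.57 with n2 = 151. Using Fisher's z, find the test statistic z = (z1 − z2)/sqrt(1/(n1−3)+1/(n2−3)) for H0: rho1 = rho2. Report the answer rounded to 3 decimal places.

Fisher z-transforms: z1 = atanh(-0.13) = -0.130740, z2 = atanh(-0.57) = -0.647523; difference d = 0.516783
Var(d) = 1/7 + 1/148 = 0.1428571 + 0.0067568 = 0.1496139
z = d/√Var(d) = 0.516783 / √0.1496139 = 0.516783 / 0.386800 = 1.336

1.336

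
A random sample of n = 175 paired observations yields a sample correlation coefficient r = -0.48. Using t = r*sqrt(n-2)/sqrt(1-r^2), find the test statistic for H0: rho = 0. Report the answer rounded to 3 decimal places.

t = r·√(n−2) / √(1−r²) with r = -0.48, n = 175
  = -0.48·√173 / √(1 − 0.2304)
  = -0.48·13.152946 / 0.877268
  = -6.313414 / 0.877268 = -7.197

-7.197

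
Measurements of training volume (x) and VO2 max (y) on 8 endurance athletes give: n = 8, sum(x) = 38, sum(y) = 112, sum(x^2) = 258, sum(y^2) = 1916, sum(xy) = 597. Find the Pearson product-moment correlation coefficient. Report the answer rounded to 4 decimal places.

S_xy = nΣxy − ΣxΣy = 8·597 − 38·112 = 4776 − 4256 = 520
S_xx = nΣx² − (Σx)² = 8·258 − 38² = 2064 − 1444 = 620
S_yy = nΣy² − (Σy)² = 8·1916 − 112² = 15328 − 12544 = 2784
r = S_xy / √(S_xx·S_yy) = 520 / √(620·2784) = 520 / √1726080 = 520 / 1313.8036 = 0.3958

0.3958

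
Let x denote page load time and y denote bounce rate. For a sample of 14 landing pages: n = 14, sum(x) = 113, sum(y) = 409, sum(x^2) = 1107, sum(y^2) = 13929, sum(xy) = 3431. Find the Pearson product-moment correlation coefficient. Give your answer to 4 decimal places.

S_xy = nΣxy − ΣxΣy = 14·3431 − 113·409 = 48034 − 46217 = 1817
S_xx = nΣx² − (Σx)² = 14·1107 − 113² = 15498 − 12769 = 2729
S_yy = nΣy² − (Σy)² = 14·13929 − 409² = 195006 − 167281 = 27725
r = S_xy / √(S_xx·S_yy) = 1817 / √(2729·27725) = 1817 / √75661525 = 1817 / 8698.3634 = 0.2089

0.2089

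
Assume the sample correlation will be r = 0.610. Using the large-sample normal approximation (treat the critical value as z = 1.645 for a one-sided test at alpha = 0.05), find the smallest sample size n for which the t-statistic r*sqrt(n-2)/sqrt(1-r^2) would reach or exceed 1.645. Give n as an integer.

Need r·√(n−2)/√(1−r²) ≥ 1.645
√(n−2) ≥ 1.645·√(1−0.372100) / 0.610 = 1.645·0.792401 / 0.610 = 2.1369
n−2 ≥ 4.5663  ⇒  n ≥ 6.5663
Smallest integer n = 7

7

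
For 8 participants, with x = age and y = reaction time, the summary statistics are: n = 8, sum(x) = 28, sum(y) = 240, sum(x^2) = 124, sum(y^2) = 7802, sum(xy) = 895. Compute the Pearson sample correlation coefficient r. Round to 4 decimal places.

0.4396

S_xy = nΣxy − ΣxΣy = 8·895 − 28·240 = 7160 − 6720 = 440
S_xx = nΣx² − (Σx)² = 8·124 − 28² = 992 − 784 = 208
S_yy = nΣy² − (Σy)² = 8·7802 − 240² = 62416 − 57600 = 4816
r = S_xy / √(S_xx·S_yy) = 440 / √(208·4816) = 440 / √1001728 = 440 / 1000.8636 = 0.4396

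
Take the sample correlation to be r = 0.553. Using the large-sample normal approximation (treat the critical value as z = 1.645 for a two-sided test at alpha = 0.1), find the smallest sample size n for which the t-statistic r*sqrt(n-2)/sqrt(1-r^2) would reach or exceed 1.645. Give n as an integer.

9

Need r·√(n−2)/√(1−r²) ≥ 1.645
√(n−2) ≥ 1.645·√(1−0.305809) / 0.553 = 1.645·0.833181 / 0.553 = 2.4784
n−2 ≥ 6.1425  ⇒  n ≥ 8.1425
Smallest integer n = 9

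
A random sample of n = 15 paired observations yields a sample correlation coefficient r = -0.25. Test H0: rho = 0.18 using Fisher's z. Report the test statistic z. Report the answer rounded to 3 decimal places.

Fisher z: atanh(-0.25) = -0.255413, atanh(0.18) = 0.181983
z = (z_r − z_0)·√(n−3) = (-0.255413 − 0.181983)·√12 = -0.437396 · 3.464102 = -1.515

-1.515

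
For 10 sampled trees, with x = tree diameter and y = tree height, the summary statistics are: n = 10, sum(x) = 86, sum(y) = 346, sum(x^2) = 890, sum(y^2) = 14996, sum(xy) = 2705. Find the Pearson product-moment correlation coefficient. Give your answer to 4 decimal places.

Numerator: nΣxy − (Σx)(Σy) = 10·2705 − (86)(346) = -2706
Denominator: √[(nΣx²−(Σx)²)(nΣy²−(Σy)²)]
  nΣx²−(Σx)² = 10·890 − 7396 = 1504;  nΣy²−(Σy)² = 10·14996 − 119716 = 30244
  √(1504·30244) = √45486976 = 6744.4033
r = -2706 / 6744.4033 = -0.4012

-0.4012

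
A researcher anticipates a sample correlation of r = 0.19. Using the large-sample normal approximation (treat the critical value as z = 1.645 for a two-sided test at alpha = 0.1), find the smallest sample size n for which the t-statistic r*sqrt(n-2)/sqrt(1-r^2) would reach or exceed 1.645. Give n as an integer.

75

r√(n−2)/√(1−r²) ≥ 1.645  ⇔  n−2 ≥ (1.645)²·(1−r²)/r²
(1−r²)/r² = (1−0.0361)/0.0361 = 26.7008
n ≥ 2 + 2.706025·26.7008 = 2 + 72.2530 = 74.2530
⌈74.2530⌉ = 75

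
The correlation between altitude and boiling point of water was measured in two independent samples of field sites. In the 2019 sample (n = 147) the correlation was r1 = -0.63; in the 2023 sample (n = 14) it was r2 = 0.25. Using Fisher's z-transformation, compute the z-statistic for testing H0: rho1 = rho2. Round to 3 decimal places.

-3.187

Fisher z-transforms: z1 = atanh(-0.63) = -0.741416, z2 = atanh(0.25) = 0.255413; difference d = -0.996829
Var(d) = 1/144 + 1/11 = 0.0069444 + 0.0909091 = 0.0978535
z = d/√Var(d) = -0.996829 / √0.0978535 = -0.996829 / 0.312815 = -3.187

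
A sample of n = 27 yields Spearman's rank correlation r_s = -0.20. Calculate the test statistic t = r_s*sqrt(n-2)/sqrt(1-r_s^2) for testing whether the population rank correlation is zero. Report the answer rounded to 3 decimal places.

t = r_s·√(n−2) / √(1−r_s²) with r_s = -0.20, n = 27
  = -0.20·√25 / √(1 − 0.0400)
  = -0.20·5.000000 / 0.979796
  = -1.000000 / 0.979796 = -1.021

-1.021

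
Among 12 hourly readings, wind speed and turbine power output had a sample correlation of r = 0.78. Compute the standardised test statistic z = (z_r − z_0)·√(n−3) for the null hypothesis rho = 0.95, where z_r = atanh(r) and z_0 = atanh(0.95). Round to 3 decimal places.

z_r = atanh(0.78) = 1.045371,  z_0 = atanh(0.95) = 1.831781
SE = 1/√(n−3) = 1/√9 = 0.333333
z = (z_r − z_0)/SE = (1.045371 − 1.831781) / 0.333333 = -0.786410 / 0.333333 = -2.359

-2.359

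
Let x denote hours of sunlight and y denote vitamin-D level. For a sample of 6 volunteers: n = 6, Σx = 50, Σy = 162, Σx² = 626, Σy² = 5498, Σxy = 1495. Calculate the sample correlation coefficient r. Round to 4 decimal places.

S_xy = nΣxy − ΣxΣy = 6·1495 − 50·162 = 8970 − 8100 = 870
S_xx = nΣx² − (Σx)² = 6·626 − 50² = 3756 − 2500 = 1256
S_yy = nΣy² − (Σy)² = 6·5498 − 162² = 32988 − 26244 = 6744
r = S_xy / √(S_xx·S_yy) = 870 / √(1256·6744) = 870 / √8470464 = 870 / 2910.4062 = 0.2989

0.2989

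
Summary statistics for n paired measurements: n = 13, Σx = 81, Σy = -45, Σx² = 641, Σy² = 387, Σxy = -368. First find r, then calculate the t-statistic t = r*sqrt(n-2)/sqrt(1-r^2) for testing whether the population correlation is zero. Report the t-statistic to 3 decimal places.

S_xy = nΣxy − ΣxΣy = 13·(-368) − 81·(-45) = -4784 − (-3645) = -1139
S_xx = nΣx² − (Σx)² = 13·641 − 81² = 8333 − 6561 = 1772
S_yy = nΣy² − (Σy)² = 13·387 − (-45)² = 5031 − 2025 = 3006
r = S_xy / √(S_xx·S_yy) = -1139 / √(1772·3006) = -1139 / √5326632 = -1139 / 2307.9497 = -0.4935
t = r·√(n−2)/√(1−r²) = -0.4935·√11 / √(1−0.243542) = -1.636754 / 0.869746 = -1.882

-1.882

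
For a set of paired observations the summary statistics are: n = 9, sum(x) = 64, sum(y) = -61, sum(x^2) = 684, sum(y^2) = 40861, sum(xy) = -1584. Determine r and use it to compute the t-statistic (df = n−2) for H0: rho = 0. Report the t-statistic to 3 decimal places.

S_xy = nΣxy − ΣxΣy = 9·(-1584) − 64·(-61) = -14256 − (-3904) = -10352
S_xx = nΣx² − (Σx)² = 9·684 − 64² = 6156 − 4096 = 2060
S_yy = nΣy² − (Σy)² = 9·40861 − (-61)² = 367749 − 3721 = 364028
r = S_xy / √(S_xx·S_yy) = -10352 / √(2060·364028) = -10352 / √749897680 = -10352 / 27384.2597 = -0.3780
t = r·√(n−2)/√(1−r²) = -0.3780·√7 / √(1−0.142884) = -1.000094 / 0.925806 = -1.080

-1.080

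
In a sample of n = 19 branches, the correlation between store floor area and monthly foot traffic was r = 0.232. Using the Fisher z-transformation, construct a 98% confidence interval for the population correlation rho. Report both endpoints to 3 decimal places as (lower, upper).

(-0.332, 0.674)

z_r = atanh(0.232) = 0.236302;  SE = 1/√(n−3) = 1/√16 = 0.250000
z-limits: 0.236302 ± 2.326·0.250000 = 0.236302 ± 0.581500 = [-0.345198, 0.817802]
ρ-limits: (tanh -0.345198, tanh 0.817802) = (-0.332, 0.674)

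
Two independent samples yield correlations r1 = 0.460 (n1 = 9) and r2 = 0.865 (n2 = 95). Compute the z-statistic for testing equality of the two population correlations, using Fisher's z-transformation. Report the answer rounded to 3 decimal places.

-1.936

z1 = atanh(0.460) = 0.497311,  z2 = atanh(0.865) = 1.312871
SE = √(1/(n1−3) + 1/(n2−3)) = √(1/6 + 1/92) = √(0.1666667 + 0.0108696) = √0.1775363 = 0.421351
z = (z1 − z2)/SE = (0.497311 − 1.312871) / 0.421351 = -0.815560 / 0.421351 = -1.936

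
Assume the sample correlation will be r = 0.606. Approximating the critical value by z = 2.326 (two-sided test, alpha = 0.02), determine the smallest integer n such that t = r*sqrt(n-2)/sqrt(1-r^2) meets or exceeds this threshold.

12

r√(n−2)/√(1−r²) ≥ 2.326  ⇔  n−2 ≥ (2.326)²·(1−r²)/r²
(1−r²)/r² = (1−0.367236)/0.367236 = 1.7230
n ≥ 2 + 5.410276·1.7230 = 2 + 9.3219 = 11.3219
⌈11.3219⌉ = 12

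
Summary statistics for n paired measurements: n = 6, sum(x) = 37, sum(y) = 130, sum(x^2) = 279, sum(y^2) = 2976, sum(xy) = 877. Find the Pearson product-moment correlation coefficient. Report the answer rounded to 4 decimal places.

0.8371

Numerator: nΣxy − (Σx)(Σy) = 6·877 − (37)(130) = 452
Denominator: √[(nΣx²−(Σx)²)(nΣy²−(Σy)²)]
  nΣx²−(Σx)² = 6·279 − 1369 = 305;  nΣy²−(Σy)² = 6·2976 − 16900 = 956
  √(305·956) = √291580 = 539.9815
r = 452 / 539.9815 = 0.8371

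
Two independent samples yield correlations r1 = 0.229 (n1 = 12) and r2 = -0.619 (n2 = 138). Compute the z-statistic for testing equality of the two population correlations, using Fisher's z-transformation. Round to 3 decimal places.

2.778

Fisher z-transforms: z1 = atanh(0.229) = 0.233134, z2 = atanh(-0.619) = -0.723382; difference d = 0.956516
Var(d) = 1/9 + 1/135 = 0.1111111 + 0.0074074 = 0.1185185
z = d/√Var(d) = 0.956516 / √0.1185185 = 0.956516 / 0.344265 = 2.778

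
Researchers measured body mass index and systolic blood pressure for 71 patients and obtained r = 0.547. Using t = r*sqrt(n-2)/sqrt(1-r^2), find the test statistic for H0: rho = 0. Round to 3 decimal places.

1 − r² = 1 − 0.299209 = 0.700791;  √(1−r²) = 0.837133
√(n−2) = √69 = 8.306624
t = r·√(n−2)/√(1−r²) = 0.547 · 8.306624 / 0.837133 = 5.428

5.428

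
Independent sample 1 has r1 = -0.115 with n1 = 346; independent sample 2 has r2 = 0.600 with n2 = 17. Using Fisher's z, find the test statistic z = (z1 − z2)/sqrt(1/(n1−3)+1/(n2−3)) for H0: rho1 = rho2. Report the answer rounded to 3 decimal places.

-2.966

z1 = atanh(-0.115) = -0.115511,  z2 = atanh(0.600) = 0.693147
SE = √(1/(n1−3) + 1/(n2−3)) = √(1/343 + 1/14) = √(0.0029155 + 0.0714286) = √0.0743441 = 0.272661
z = (z1 − z2)/SE = (-0.115511 − 0.693147) / 0.272661 = -0.808658 / 0.272661 = -2.966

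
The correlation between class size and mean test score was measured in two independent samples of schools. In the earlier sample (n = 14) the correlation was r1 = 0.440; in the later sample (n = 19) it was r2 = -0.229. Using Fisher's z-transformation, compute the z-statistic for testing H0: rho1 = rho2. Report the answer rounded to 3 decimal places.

1.801

z1 = atanh(0.440) = 0.472231,  z2 = atanh(-0.229) = -0.233134
SE = √(1/(n1−3) + 1/(n2−3)) = √(1/11 + 1/16) = √(0.0909091 + 0.0625000) = √0.1534091 = 0.391675
z = (z1 − z2)/SE = (0.472231 − (-0.233134)) / 0.391675 = 0.705365 / 0.391675 = 1.801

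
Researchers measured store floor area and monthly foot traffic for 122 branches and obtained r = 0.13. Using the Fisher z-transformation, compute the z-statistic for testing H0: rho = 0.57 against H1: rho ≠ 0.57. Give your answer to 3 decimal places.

-5.637

z_r = atanh(0.13) = 0.130740,  z_0 = atanh(0.57) = 0.647523
SE = 1/√(n−3) = 1/√119 = 0.091670
z = (z_r − z_0)/SE = (0.130740 − 0.647523) / 0.091670 = -0.516783 / 0.091670 = -5.637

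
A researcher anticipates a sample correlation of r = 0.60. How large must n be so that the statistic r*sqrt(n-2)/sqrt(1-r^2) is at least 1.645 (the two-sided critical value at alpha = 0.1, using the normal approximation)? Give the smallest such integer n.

7

Need r·√(n−2)/√(1−r²) ≥ 1.645
√(n−2) ≥ 1.645·√(1−0.3600) / 0.60 = 1.645·0.800000 / 0.60 = 2.1933
n−2 ≥ 4.8106  ⇒  n ≥ 6.8106
Smallest integer n = 7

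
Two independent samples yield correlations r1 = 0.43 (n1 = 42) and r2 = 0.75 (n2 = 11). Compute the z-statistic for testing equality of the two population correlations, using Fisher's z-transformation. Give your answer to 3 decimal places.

-1.322

Fisher z-transforms: z1 = atanh(0.43) = 0.459897, z2 = atanh(0.75) = 0.972955; difference d = -0.513058
Var(d) = 1/39 + 1/8 = 0.0256410 + 0.1250000 = 0.1506410
z = d/√Var(d) = -0.513058 / √0.1506410 = -0.513058 / 0.388125 = -1.322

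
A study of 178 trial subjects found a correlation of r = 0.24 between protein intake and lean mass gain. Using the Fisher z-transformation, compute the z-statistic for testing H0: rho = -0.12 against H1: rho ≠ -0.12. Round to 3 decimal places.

4.833

Fisher z: atanh(0.24) = 0.244774, atanh(-0.12) = -0.120581
z = (z_r − z_0)·√(n−3) = (0.244774 − (-0.120581))·√175 = 0.365355 · 13.228757 = 4.833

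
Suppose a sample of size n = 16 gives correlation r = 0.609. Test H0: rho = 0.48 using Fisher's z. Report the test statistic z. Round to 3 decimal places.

Fisher z: atanh(0.609) = 0.707330, atanh(0.48) = 0.522984
z = (z_r − z_0)·√(n−3) = (0.707330 − 0.522984)·√13 = 0.184346 · 3.605551 = 0.665

0.665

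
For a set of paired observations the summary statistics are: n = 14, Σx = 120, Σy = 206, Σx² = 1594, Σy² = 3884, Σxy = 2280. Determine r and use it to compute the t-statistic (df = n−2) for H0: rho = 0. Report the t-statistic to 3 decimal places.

3.818

S_xy = nΣxy − ΣxΣy = 14·2280 − 120·206 = 31920 − 24720 = 7200
S_xx = nΣx² − (Σx)² = 14·1594 − 120² = 22316 − 14400 = 7916
S_yy = nΣy² − (Σy)² = 14·3884 − 206² = 54376 − 42436 = 11940
r = S_xy / √(S_xx·S_yy) = 7200 / √(7916·11940) = 7200 / √94517040 = 7200 / 9721.9875 = 0.7406
t = r·√(n−2)/√(1−r²) = 0.7406·√12 / √(1−0.548488) = 2.565514 / 0.671946 = 3.818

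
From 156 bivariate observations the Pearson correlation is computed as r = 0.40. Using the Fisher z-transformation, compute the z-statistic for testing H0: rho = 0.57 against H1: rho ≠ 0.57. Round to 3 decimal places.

Fisher z: atanh(0.40) = 0.423649, atanh(0.57) = 0.647523
z = (z_r − z_0)·√(n−3) = (0.423649 − 0.647523)·√153 = -0.223874 · 12.369317 = -2.769

-2.769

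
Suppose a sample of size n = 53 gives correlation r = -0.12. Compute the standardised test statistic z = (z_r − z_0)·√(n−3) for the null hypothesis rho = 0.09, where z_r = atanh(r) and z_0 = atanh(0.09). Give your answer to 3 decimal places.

z_r = atanh(-0.12) = -0.120581,  z_0 = atanh(0.09) = 0.090244
SE = 1/√(n−3) = 1/√50 = 0.141421
z = (z_r − z_0)/SE = (-0.120581 − 0.090244) / 0.141421 = -0.210825 / 0.141421 = -1.491

-1.491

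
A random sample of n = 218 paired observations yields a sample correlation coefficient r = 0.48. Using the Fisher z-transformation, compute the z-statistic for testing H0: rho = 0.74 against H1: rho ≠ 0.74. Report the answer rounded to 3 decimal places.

-6.268

Fisher z: atanh(0.48) = 0.522984, atanh(0.74) = 0.950479
z = (z_r − z_0)·√(n−3) = (0.522984 − 0.950479)·√215 = -0.427495 · 14.662878 = -6.268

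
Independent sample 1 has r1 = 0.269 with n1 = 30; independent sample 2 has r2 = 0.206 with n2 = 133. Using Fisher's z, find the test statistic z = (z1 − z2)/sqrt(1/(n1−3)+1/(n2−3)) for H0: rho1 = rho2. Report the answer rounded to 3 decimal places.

z1 = atanh(0.269) = 0.275786,  z2 = atanh(0.206) = 0.208990
SE = √(1/(n1−3) + 1/(n2−3)) = √(1/27 + 1/130) = √(0.0370370 + 0.0076923) = √0.0447293 = 0.211493
z = (z1 − z2)/SE = (0.275786 − 0.208990) / 0.211493 = 0.066796 / 0.211493 = 0.316

0.316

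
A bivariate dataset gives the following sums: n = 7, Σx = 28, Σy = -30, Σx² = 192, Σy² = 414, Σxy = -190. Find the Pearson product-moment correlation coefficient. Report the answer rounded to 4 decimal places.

-0.4632

S_xy = nΣxy − ΣxΣy = 7·(-190) − 28·(-30) = -1330 − (-840) = -490
S_xx = nΣx² − (Σx)² = 7·192 − 28² = 1344 − 784 = 560
S_yy = nΣy² − (Σy)² = 7·414 − (-30)² = 2898 − 900 = 1998
r = S_xy / √(S_xx·S_yy) = -490 / √(560·1998) = -490 / √1118880 = -490 / 1057.7712 = -0.4632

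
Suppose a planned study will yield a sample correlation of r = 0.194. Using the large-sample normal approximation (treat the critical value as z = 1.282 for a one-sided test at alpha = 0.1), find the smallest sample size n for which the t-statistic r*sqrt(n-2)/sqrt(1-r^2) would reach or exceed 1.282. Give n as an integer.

r√(n−2)/√(1−r²) ≥ 1.282  ⇔  n−2 ≥ (1.282)²·(1−r²)/r²
(1−r²)/r² = (1−0.037636)/0.037636 = 25.5703
n ≥ 2 + 1.643524·25.5703 = 2 + 42.0254 = 44.0254
⌈44.0254⌉ = 45

45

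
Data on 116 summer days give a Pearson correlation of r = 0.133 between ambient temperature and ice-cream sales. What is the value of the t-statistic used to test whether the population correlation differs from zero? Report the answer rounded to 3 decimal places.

t = r·√(n−2) / √(1−r²) with r = 0.133, n = 116
  = 0.133·√114 / √(1 − 0.017689)
  = 0.133·10.677078 / 0.991116
  = 1.420051 / 0.991116 = 1.433

1.433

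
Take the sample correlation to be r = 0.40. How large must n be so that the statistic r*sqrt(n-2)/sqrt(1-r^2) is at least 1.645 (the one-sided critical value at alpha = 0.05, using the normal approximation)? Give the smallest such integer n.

Need r·√(n−2)/√(1−r²) ≥ 1.645
√(n−2) ≥ 1.645·√(1−0.1600) / 0.40 = 1.645·0.916515 / 0.40 = 3.7692
n−2 ≥ 14.2069  ⇒  n ≥ 16.2069
Smallest integer n = 17

17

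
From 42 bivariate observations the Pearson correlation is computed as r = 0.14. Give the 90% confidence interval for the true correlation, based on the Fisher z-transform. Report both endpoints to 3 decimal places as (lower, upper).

(-0.122, 0.384)

Fisher z: z_r = atanh(r) = ½·ln((1+0.14)/(1−0.14)) = 0.140926
SE(z) = 1/√(n−3) = 1/√39 = 0.160128
90% ⇒ z* = 1.645; margin = 1.645·0.160128 = 0.263411
CI on z-scale: (-0.122485, 0.404337)
Back-transform: tanh(-0.122485) = -0.121876, tanh(0.404337) = 0.383654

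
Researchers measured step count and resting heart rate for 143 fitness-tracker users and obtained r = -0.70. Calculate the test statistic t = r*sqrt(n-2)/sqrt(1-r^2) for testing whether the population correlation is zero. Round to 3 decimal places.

t = r·√(n−2) / √(1−r²) with r = -0.70, n = 143
  = -0.70·√141 / √(1 − 0.4900)
  = -0.70·11.874342 / 0.714143
  = -8.312039 / 0.714143 = -11.639

-11.639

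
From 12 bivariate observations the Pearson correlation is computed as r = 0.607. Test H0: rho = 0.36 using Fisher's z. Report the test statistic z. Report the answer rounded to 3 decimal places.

Fisher z: atanh(0.607) = 0.704157, atanh(0.36) = 0.376886
z = (z_r − z_0)·√(n−3) = (0.704157 − 0.376886)·√9 = 0.327271 · 3.000000 = 0.982

0.982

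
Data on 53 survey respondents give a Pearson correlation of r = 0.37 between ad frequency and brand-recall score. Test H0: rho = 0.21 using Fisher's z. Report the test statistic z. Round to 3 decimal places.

Fisher z: atanh(0.37) = 0.388423, atanh(0.21) = 0.213171
z = (z_r − z_0)·√(n−3) = (0.388423 − 0.213171)·√50 = 0.175252 · 7.071068 = 1.239

1.239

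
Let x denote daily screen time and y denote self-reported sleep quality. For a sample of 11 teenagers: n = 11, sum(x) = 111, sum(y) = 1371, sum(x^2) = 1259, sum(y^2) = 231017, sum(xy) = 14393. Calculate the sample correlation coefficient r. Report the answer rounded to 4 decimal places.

Numerator: nΣxy − (Σx)(Σy) = 11·14393 − (111)(1371) = 6142
Denominator: √[(nΣx²−(Σx)²)(nΣy²−(Σy)²)]
  nΣx²−(Σx)² = 11·1259 − 12321 = 1528;  nΣy²−(Σy)² = 11·231017 − 1879641 = 661546
  √(1528·661546) = √1010842288 = 31793.7461
r = 6142 / 31793.7461 = 0.1932

0.1932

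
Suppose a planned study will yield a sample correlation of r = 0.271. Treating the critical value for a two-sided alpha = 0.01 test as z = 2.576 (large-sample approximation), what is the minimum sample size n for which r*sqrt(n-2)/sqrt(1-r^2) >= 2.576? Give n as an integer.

86

Need r·√(n−2)/√(1−r²) ≥ 2.576
√(n−2) ≥ 2.576·√(1−0.073441) / 0.271 = 2.576·0.962579 / 0.271 = 9.1498
n−2 ≥ 83.7188  ⇒  n ≥ 85.7188
Smallest integer n = 86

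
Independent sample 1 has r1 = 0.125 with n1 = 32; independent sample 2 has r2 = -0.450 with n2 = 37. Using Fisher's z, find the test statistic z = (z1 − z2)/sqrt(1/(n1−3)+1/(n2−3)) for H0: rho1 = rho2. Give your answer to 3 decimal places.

2.415

z1 = atanh(0.125) = 0.125657,  z2 = atanh(-0.450) = -0.484700
SE = √(1/(n1−3) + 1/(n2−3)) = √(1/29 + 1/34) = √(0.0344828 + 0.0294118) = √0.0638946 = 0.252774
z = (z1 − z2)/SE = (0.125657 − (-0.484700)) / 0.252774 = 0.610357 / 0.252774 = 2.415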